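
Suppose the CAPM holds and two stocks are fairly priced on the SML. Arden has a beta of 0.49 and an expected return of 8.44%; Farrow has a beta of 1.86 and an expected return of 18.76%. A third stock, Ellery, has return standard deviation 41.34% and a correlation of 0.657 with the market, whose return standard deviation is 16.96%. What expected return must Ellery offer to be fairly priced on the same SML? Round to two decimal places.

16.81%

MRP = (18.76% − 8.44%) / (1.86 − 0.49) = 7.5328%
R_f = 8.44% − 0.49 × 7.5328% = 4.7489%
β_Ellery = ρ·σ_i/σ_m = 0.657 × 41.34 / 16.96 = 1.6014
E(R_Ellery) = R_f + β × MRP = 4.7489% + 1.6014 × 7.5328% = 16.81%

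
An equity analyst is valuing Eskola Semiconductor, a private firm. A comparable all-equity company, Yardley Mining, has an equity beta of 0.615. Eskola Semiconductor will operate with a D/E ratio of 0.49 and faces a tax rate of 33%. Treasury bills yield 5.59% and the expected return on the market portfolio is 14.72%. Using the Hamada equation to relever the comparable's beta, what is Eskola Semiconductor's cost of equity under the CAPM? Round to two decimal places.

β_L = β_U × [1 + (1 − t)(D/E)] = 0.615 × [1 + (1 − 0.33) × 0.49]
    = 0.615 × [1 + 0.67 × 0.49] = 0.615 × 1.3283 = 0.8169
MRP = 14.72% − 5.59% = 9.13%
E(R) = R_f + β_L × MRP = 5.59% + 0.8169 × 9.13% = 13.05%

13.05%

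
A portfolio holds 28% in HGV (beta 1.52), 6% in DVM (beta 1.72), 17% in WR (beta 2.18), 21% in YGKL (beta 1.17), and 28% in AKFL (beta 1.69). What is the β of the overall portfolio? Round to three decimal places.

1.618

β_P = Σ w_i β_i = 0.28×1.52 + 0.06×1.72 + 0.17×2.18 + 0.21×1.17 + 0.28×1.69 = 1.6183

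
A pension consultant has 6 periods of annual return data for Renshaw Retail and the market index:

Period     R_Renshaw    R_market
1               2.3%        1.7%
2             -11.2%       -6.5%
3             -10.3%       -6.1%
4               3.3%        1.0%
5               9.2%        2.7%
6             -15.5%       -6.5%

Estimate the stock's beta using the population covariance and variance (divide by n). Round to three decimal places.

Mean R_i = (2.3 − 11.2 − 10.3 + 3.3 + 9.2 − 15.5) / 6 = -3.7000%
Mean R_m = (1.7 − 6.5 − 6.1 + 1.0 + 2.7 − 6.5) / 6 = -2.2833%
Σ(R_i − R̄_i)(R_m − R̄_m) = 217.7400  ⇒  Cov = 217.7400 / 6 = 36.2900
Σ(R_m − R̄_m)² = 101.6083  ⇒  Var(R_m) = 101.6083 / 6 = 16.9347
β = Cov / Var(R_m) = 36.2900 / 16.9347 = 2.1429

2.143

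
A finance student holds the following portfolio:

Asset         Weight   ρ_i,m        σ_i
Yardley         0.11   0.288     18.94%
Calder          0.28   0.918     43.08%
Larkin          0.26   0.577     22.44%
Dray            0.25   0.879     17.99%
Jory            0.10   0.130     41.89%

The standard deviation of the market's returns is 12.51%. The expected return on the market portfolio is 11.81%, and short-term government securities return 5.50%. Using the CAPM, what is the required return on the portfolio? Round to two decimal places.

15.35%

β_Yardley = 0.288 × 18.94% / 12.51% = 0.4360
β_Calder = 0.918 × 43.08% / 12.51% = 3.1613
β_Larkin = 0.577 × 22.44% / 12.51% = 1.0350
β_Dray = 0.879 × 17.99% / 12.51% = 1.2640
β_Jory = 0.130 × 41.89% / 12.51% = 0.4353
β_P = Σ w_i β_i = 0.11×0.4360 + 0.28×3.1613 + 0.26×1.0350 + 0.25×1.2640 + 0.10×0.4353 = 1.5618
MRP = 11.81% − 5.50% = 6.31%
E(R_P) = R_f + β_P × MRP = 5.50% + 1.5618 × 6.31% = 15.35%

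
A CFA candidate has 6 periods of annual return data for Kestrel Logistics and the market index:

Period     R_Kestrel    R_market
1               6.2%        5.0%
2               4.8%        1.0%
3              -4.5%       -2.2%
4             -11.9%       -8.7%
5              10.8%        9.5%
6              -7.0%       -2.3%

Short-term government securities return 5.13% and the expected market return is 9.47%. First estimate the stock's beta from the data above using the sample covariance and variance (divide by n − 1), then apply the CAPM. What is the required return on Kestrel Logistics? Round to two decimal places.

10.92%

Mean R_i = (6.2 + 4.8 − 4.5 − 11.9 + 10.8 − 7.0) / 6 = -0.2667%
Mean R_m = (5.0 + 1.0 − 2.2 − 8.7 + 9.5 − 2.3) / 6 = 0.3833%
Σ(R_i − R̄_i)(R_m − R̄_m) = 268.5433  ⇒  Cov = 268.5433 / 5 = 53.7087
Σ(R_m − R̄_m)² = 201.1883  ⇒  Var(R_m) = 201.1883 / 5 = 40.2377
β = Cov / Var(R_m) = 53.7087 / 40.2377 = 1.3348
MRP = 9.47% − 5.13% = 4.34%
E(R) = R_f + β × MRP = 5.13% + 1.3348 × 4.34% = 10.92%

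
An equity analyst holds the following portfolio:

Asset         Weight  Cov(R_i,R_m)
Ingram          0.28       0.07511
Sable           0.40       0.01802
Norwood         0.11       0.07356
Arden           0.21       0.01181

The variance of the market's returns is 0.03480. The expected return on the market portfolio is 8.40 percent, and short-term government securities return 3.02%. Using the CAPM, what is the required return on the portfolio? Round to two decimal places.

9.02%

β_Ingram = 0.07511 / 0.03480 = 2.1583
β_Sable = 0.01802 / 0.03480 = 0.5178
β_Norwood = 0.07356 / 0.03480 = 2.1138
β_Arden = 0.01181 / 0.03480 = 0.3394
β_P = Σ w_i β_i = 0.28×2.1583 + 0.40×0.5178 + 0.11×2.1138 + 0.21×0.3394 = 1.1152
MRP = 8.40% − 3.02% = 5.38%
E(R_P) = R_f + β_P × MRP = 3.02% + 1.1152 × 5.38% = 9.02%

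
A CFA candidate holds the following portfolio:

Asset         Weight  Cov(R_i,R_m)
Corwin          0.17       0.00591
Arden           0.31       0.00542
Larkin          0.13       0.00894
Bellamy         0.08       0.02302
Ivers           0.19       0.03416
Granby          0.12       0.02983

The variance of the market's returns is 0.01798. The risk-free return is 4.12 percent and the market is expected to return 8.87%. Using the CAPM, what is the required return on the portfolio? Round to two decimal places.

8.28%

β_Corwin = 0.00591 / 0.01798 = 0.3287
β_Arden = 0.00542 / 0.01798 = 0.3014
β_Larkin = 0.00894 / 0.01798 = 0.4972
β_Bellamy = 0.02302 / 0.01798 = 1.2803
β_Ivers = 0.03416 / 0.01798 = 1.8999
β_Granby = 0.02983 / 0.01798 = 1.6591
β_P = Σ w_i β_i = 0.17×0.3287 + 0.31×0.3014 + 0.13×0.4972 + 0.08×1.2803 + 0.19×1.8999 + 0.12×1.6591 = 0.8764
MRP = 8.87% − 4.12% = 4.75%
E(R_P) = R_f + β_P × MRP = 4.12% + 0.8764 × 4.75% = 8.28%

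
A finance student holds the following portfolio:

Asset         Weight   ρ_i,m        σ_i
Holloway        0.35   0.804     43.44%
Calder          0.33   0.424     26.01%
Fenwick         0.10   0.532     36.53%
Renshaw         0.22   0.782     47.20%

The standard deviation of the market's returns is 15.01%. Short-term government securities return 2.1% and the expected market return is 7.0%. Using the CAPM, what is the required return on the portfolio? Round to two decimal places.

β_Holloway = 0.804 × 43.44% / 15.01% = 2.3268
β_Calder = 0.424 × 26.01% / 15.01% = 0.7347
β_Fenwick = 0.532 × 36.53% / 15.01% = 1.2947
β_Renshaw = 0.782 × 47.20% / 15.01% = 2.4591
β_P = Σ w_i β_i = 0.35×2.3268 + 0.33×0.7347 + 0.10×1.2947 + 0.22×2.4591 = 1.7273
MRP = 7.0% − 2.1% = 4.90%
E(R_P) = R_f + β_P × MRP = 2.1% + 1.7273 × 4.9% = 10.56%

10.56%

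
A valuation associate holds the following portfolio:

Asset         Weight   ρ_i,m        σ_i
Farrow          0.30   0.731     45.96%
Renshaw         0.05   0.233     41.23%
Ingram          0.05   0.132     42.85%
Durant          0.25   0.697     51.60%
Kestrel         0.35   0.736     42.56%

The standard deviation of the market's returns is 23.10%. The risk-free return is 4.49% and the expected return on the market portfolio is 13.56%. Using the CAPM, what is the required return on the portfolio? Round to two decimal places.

16.58%

β_Farrow = 0.731 × 45.96% / 23.10% = 1.4544
β_Renshaw = 0.233 × 41.23% / 23.10% = 0.4159
β_Ingram = 0.132 × 42.85% / 23.10% = 0.2449
β_Durant = 0.697 × 51.60% / 23.10% = 1.5569
β_Kestrel = 0.736 × 42.56% / 23.10% = 1.3560
β_P = Σ w_i β_i = 0.30×1.4544 + 0.05×0.4159 + 0.05×0.2449 + 0.25×1.5569 + 0.35×1.3560 = 1.3332
MRP = 13.56% − 4.49% = 9.07%
E(R_P) = R_f + β_P × MRP = 4.49% + 1.3332 × 9.07% = 16.58%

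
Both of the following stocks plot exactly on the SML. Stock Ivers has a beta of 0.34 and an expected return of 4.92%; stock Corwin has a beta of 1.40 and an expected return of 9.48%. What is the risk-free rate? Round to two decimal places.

3.46%

Both satisfy E(R) = R_f + β·MRP, so the slope of the SML is
MRP = (9.48% − 4.92%) / (1.40 − 0.34) = 4.56% / 1.06 = 4.3019%
R_f = E(R_Ivers) − β_Ivers·MRP = 4.92% − 0.34 × 4.3019% = 3.4574%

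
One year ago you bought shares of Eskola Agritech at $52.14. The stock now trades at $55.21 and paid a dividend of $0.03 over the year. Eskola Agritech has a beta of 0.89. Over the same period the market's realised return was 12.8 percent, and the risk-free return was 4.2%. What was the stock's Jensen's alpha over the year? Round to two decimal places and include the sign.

Realised HPR = (P1 + D1 − P0) / P0 = (55.21 + 0.03 − 52.14) / 52.14 = 3.10 / 52.14 = 5.9455%
MRP = 12.8% − 4.2% = 8.60%
CAPM required = R_f + β·MRP = 4.2% + 0.89 × 8.6% = 11.8540%
α = realised − required = 5.9455% − 11.8540% = -5.91%

-5.91%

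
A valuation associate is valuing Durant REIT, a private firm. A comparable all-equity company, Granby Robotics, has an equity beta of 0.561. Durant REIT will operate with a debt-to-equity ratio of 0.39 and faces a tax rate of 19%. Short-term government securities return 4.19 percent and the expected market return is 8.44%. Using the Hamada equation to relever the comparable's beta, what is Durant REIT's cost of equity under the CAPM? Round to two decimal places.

β_L = β_U × [1 + (1 − t)(D/E)] = 0.561 × [1 + (1 − 0.19) × 0.39]
    = 0.561 × [1 + 0.81 × 0.39] = 0.561 × 1.3159 = 0.7382
MRP = 8.44% − 4.19% = 4.25%
E(R) = R_f + β_L × MRP = 4.19% + 0.7382 × 4.25% = 7.33%

7.33%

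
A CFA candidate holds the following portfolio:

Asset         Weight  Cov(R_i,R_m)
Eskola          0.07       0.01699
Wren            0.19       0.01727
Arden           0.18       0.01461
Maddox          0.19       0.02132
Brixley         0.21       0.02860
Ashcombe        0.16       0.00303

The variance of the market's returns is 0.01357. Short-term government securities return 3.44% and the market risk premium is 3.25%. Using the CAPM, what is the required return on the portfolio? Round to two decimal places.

7.67%

β_Eskola = 0.01699 / 0.01357 = 1.2520
β_Wren = 0.01727 / 0.01357 = 1.2727
β_Arden = 0.01461 / 0.01357 = 1.0766
β_Maddox = 0.02132 / 0.01357 = 1.5711
β_Brixley = 0.02860 / 0.01357 = 2.1076
β_Ashcombe = 0.00303 / 0.01357 = 0.2233
β_P = Σ w_i β_i = 0.07×1.2520 + 0.19×1.2727 + 0.18×1.0766 + 0.19×1.5711 + 0.21×2.1076 + 0.16×0.2233 = 1.3001
E(R_P) = R_f + β_P × MRP = 3.44% + 1.3001 × 3.25% = 7.67%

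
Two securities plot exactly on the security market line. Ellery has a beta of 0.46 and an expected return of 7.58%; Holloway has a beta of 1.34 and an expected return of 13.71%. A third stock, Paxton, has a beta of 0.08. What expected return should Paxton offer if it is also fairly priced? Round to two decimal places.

4.93%

MRP (SML slope) = (13.71% − 7.58%) / (1.34 − 0.46) = 6.13% / 0.88 = 6.9659%
R_f (intercept) = 7.58% − 0.46 × 6.9659% = 4.3757%
E(R_Paxton) = R_f + β × MRP = 4.3757% + 0.08 × 6.9659% = 4.93%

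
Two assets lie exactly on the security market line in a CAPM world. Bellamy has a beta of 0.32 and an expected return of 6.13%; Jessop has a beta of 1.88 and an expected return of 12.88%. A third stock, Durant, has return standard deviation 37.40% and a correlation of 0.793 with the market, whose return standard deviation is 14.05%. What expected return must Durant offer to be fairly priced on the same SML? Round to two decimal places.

MRP = (12.88% − 6.13%) / (1.88 − 0.32) = 4.3269%
R_f = 6.13% − 0.32 × 4.3269% = 4.7454%
β_Durant = ρ·σ_i/σ_m = 0.793 × 37.40 / 14.05 = 2.1109
E(R_Durant) = R_f + β × MRP = 4.7454% + 2.1109 × 4.3269% = 13.88%

13.88%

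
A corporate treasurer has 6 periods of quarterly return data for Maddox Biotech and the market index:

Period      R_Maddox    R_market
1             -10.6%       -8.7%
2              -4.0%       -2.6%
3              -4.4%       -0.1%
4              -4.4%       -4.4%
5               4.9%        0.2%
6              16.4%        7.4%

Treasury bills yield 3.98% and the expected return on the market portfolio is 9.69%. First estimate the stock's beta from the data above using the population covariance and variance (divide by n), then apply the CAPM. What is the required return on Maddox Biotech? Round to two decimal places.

13.48%

Mean R_i = (-10.6 − 4.0 − 4.4 − 4.4 + 4.9 + 16.4) / 6 = -0.3500%
Mean R_m = (-8.7 − 2.6 − 0.1 − 4.4 + 0.2 + 7.4) / 6 = -1.3667%
Σ(R_i − R̄_i)(R_m − R̄_m) = 241.8900  ⇒  Cov = 241.8900 / 6 = 40.3150
Σ(R_m − R̄_m)² = 145.4133  ⇒  Var(R_m) = 145.4133 / 6 = 24.2356
β = Cov / Var(R_m) = 40.3150 / 24.2356 = 1.6635
MRP = 9.69% − 3.98% = 5.71%
E(R) = R_f + β × MRP = 3.98% + 1.6635 × 5.71% = 13.48%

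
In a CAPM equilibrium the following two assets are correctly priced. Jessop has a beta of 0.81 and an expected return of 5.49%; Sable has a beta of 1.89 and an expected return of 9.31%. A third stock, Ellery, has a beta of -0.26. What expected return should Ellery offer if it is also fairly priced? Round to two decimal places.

1.71%

MRP (SML slope) = (9.31% − 5.49%) / (1.89 − 0.81) = 3.82% / 1.08 = 3.5370%
R_f (intercept) = 5.49% − 0.81 × 3.5370% = 2.6250%
E(R_Ellery) = R_f + β × MRP = 2.6250% + -0.26 × 3.5370% = 1.71%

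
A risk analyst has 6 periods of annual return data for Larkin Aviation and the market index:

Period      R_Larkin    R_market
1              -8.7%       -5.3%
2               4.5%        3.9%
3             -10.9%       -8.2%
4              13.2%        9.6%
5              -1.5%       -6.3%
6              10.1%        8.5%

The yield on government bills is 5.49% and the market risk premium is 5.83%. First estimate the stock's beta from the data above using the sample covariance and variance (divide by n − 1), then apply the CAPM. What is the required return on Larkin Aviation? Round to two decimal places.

Mean R_i = (-8.7 + 4.5 − 10.9 + 13.2 − 1.5 + 10.1) / 6 = 1.1167%
Mean R_m = (-5.3 + 3.9 − 8.2 + 9.6 − 6.3 + 8.5) / 6 = 0.3667%
Σ(R_i − R̄_i)(R_m − R̄_m) = 372.6033  ⇒  Cov = 372.6033 / 5 = 74.5207
Σ(R_m − R̄_m)² = 313.8333  ⇒  Var(R_m) = 313.8333 / 5 = 62.7667
β = Cov / Var(R_m) = 74.5207 / 62.7667 = 1.1873
E(R) = R_f + β × MRP = 5.49% + 1.1873 × 5.83% = 12.41%

12.41%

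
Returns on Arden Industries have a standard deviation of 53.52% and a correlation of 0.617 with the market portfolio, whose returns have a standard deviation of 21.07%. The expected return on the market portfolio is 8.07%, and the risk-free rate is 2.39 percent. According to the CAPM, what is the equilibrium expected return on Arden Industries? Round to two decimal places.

β = ρ × σ_i / σ_m = 0.617 × 53.52% / 21.07% = 1.5672
MRP = 8.07% − 2.39% = 5.68%
E(R) = 2.39% + 1.5672 × 5.68% = 11.29%

11.29%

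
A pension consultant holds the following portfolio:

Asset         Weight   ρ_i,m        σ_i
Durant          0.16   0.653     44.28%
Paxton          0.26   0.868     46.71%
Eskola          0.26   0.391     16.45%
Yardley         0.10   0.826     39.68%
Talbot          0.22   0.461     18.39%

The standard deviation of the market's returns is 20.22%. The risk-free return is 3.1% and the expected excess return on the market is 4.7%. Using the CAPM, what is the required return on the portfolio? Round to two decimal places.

β_Durant = 0.653 × 44.28% / 20.22% = 1.4300
β_Paxton = 0.868 × 46.71% / 20.22% = 2.0052
β_Eskola = 0.391 × 16.45% / 20.22% = 0.3181
β_Yardley = 0.826 × 39.68% / 20.22% = 1.6210
β_Talbot = 0.461 × 18.39% / 20.22% = 0.4193
β_P = Σ w_i β_i = 0.16×1.4300 + 0.26×2.0052 + 0.26×0.3181 + 0.10×1.6210 + 0.22×0.4193 = 1.0872
E(R_P) = R_f + β_P × MRP = 3.1% + 1.0872 × 4.7% = 8.21%

8.21%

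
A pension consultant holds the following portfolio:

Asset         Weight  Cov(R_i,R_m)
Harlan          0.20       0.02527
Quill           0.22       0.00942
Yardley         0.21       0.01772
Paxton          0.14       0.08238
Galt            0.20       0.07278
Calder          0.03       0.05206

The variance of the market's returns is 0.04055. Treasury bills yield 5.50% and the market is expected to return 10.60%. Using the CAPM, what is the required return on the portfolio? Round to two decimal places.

10.34%

β_Harlan = 0.02527 / 0.04055 = 0.6232
β_Quill = 0.00942 / 0.04055 = 0.2323
β_Yardley = 0.01772 / 0.04055 = 0.4370
β_Paxton = 0.08238 / 0.04055 = 2.0316
β_Galt = 0.07278 / 0.04055 = 1.7948
β_Calder = 0.05206 / 0.04055 = 1.2838
β_P = Σ w_i β_i = 0.20×0.6232 + 0.22×0.2323 + 0.21×0.4370 + 0.14×2.0316 + 0.20×1.7948 + 0.03×1.2838 = 0.9494
MRP = 10.60% − 5.50% = 5.10%
E(R_P) = R_f + β_P × MRP = 5.50% + 0.9494 × 5.10% = 10.34%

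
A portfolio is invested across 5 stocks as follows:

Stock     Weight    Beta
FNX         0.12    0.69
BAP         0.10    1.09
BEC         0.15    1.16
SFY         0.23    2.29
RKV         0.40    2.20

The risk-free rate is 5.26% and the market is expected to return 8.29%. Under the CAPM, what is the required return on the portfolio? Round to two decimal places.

10.63%

β_P = Σ w_i β_i = 0.12×0.69 + 0.10×1.09 + 0.15×1.16 + 0.23×2.29 + 0.40×2.20 = 1.7725
MRP = 8.29% − 5.26% = 3.03%
E(R_P) = R_f + β_P × MRP = 5.26% + 1.7725 × 3.03% = 10.63%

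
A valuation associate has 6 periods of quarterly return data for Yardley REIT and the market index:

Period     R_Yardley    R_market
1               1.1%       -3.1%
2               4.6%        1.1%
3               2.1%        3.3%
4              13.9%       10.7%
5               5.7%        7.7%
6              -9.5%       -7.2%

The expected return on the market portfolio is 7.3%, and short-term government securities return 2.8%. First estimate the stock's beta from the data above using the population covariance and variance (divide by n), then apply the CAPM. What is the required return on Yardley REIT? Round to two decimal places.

Mean R_i = (1.1 + 4.6 + 2.1 + 13.9 + 5.7 − 9.5) / 6 = 2.9833%
Mean R_m = (-3.1 + 1.1 + 3.3 + 10.7 + 7.7 − 7.2) / 6 = 2.0833%
Σ(R_i − R̄_i)(R_m − R̄_m) = 232.3083  ⇒  Cov = 232.3083 / 6 = 38.7181
Σ(R_m − R̄_m)² = 221.2883  ⇒  Var(R_m) = 221.2883 / 6 = 36.8814
β = Cov / Var(R_m) = 38.7181 / 36.8814 = 1.0498
MRP = 7.3% − 2.8% = 4.50%
E(R) = R_f + β × MRP = 2.8% + 1.0498 × 4.5% = 7.52%

7.52%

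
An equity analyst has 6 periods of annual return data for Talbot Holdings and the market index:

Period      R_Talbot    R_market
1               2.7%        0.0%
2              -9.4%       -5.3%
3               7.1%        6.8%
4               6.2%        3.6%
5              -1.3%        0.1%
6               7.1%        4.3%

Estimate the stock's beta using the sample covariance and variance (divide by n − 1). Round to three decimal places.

1.446

Mean R_i = (2.7 − 9.4 + 7.1 + 6.2 − 1.3 + 7.1) / 6 = 2.0667%
Mean R_m = (0.0 − 5.3 + 6.8 + 3.6 + 0.1 + 4.3) / 6 = 1.5833%
Σ(R_i − R̄_i)(R_m − R̄_m) = 131.1867  ⇒  Cov = 131.1867 / 5 = 26.2373
Σ(R_m − R̄_m)² = 90.7483  ⇒  Var(R_m) = 90.7483 / 5 = 18.1497
β = Cov / Var(R_m) = 26.2373 / 18.1497 = 1.4456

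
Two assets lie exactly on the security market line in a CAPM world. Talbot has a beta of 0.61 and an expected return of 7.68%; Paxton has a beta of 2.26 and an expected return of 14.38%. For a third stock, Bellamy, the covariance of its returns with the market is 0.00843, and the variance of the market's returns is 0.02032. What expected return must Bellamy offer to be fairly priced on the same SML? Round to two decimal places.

6.89%

MRP = (14.38% − 7.68%) / (2.26 − 0.61) = 4.0606%
R_f = 7.68% − 0.61 × 4.0606% = 5.2030%
β_Bellamy = Cov / Var(R_m) = 0.00843 / 0.02032 = 0.4149
E(R_Bellamy) = R_f + β × MRP = 5.2030% + 0.4149 × 4.0606% = 6.89%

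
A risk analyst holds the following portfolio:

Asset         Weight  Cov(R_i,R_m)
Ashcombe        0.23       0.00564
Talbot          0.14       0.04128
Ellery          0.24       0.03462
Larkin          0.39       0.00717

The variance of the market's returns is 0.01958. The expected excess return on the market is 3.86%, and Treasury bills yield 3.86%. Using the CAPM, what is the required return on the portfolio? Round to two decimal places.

7.44%

β_Ashcombe = 0.00564 / 0.01958 = 0.2880
β_Talbot = 0.04128 / 0.01958 = 2.1083
β_Ellery = 0.03462 / 0.01958 = 1.7681
β_Larkin = 0.00717 / 0.01958 = 0.3662
β_P = Σ w_i β_i = 0.23×0.2880 + 0.14×2.1083 + 0.24×1.7681 + 0.39×0.3662 = 0.9286
E(R_P) = R_f + β_P × MRP = 3.86% + 0.9286 × 3.86% = 7.44%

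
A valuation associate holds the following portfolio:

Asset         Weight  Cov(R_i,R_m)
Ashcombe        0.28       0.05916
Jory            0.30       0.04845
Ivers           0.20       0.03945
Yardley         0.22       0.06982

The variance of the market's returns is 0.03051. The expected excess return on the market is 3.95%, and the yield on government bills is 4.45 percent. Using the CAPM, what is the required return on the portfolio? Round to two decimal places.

β_Ashcombe = 0.05916 / 0.03051 = 1.9390
β_Jory = 0.04845 / 0.03051 = 1.5880
β_Ivers = 0.03945 / 0.03051 = 1.2930
β_Yardley = 0.06982 / 0.03051 = 2.2884
β_P = Σ w_i β_i = 0.28×1.9390 + 0.30×1.5880 + 0.20×1.2930 + 0.22×2.2884 = 1.7814
E(R_P) = R_f + β_P × MRP = 4.45% + 1.7814 × 3.95% = 11.49%

11.49%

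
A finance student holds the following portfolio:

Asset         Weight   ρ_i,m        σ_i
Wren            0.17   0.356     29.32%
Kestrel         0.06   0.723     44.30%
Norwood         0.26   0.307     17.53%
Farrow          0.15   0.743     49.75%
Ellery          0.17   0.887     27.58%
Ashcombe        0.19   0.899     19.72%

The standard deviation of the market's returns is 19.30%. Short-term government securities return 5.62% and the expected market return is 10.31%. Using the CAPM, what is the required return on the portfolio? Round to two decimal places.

10.03%

β_Wren = 0.356 × 29.32% / 19.30% = 0.5408
β_Kestrel = 0.723 × 44.30% / 19.30% = 1.6595
β_Norwood = 0.307 × 17.53% / 19.30% = 0.2788
β_Farrow = 0.743 × 49.75% / 19.30% = 1.9152
β_Ellery = 0.887 × 27.58% / 19.30% = 1.2675
β_Ashcombe = 0.899 × 19.72% / 19.30% = 0.9186
β_P = Σ w_i β_i = 0.17×0.5408 + 0.06×1.6595 + 0.26×0.2788 + 0.15×1.9152 + 0.17×1.2675 + 0.19×0.9186 = 0.9413
MRP = 10.31% − 5.62% = 4.69%
E(R_P) = R_f + β_P × MRP = 5.62% + 0.9413 × 4.69% = 10.03%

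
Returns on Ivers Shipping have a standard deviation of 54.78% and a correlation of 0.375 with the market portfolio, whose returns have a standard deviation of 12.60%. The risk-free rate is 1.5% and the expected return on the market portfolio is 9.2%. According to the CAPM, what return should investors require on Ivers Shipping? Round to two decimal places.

β = ρ × σ_i / σ_m = 0.375 × 54.78% / 12.60% = 1.6304
MRP = 9.2% − 1.5% = 7.70%
E(R) = 1.5% + 1.6304 × 7.7% = 14.05%

14.05%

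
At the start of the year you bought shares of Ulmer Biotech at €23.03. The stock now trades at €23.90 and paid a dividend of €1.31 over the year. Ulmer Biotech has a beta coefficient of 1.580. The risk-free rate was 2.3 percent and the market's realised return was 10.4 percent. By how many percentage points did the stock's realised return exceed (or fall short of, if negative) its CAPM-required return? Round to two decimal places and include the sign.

-5.63%

Realised HPR = (P1 + D1 − P0) / P0 = (23.90 + 1.31 − 23.03) / 23.03 = 2.18 / 23.03 = 9.4659%
MRP = 10.4% − 2.3% = 8.10%
CAPM required = R_f + β·MRP = 2.3% + 1.580 × 8.1% = 15.0980%
α = realised − required = 9.4659% − 15.0980% = -5.63%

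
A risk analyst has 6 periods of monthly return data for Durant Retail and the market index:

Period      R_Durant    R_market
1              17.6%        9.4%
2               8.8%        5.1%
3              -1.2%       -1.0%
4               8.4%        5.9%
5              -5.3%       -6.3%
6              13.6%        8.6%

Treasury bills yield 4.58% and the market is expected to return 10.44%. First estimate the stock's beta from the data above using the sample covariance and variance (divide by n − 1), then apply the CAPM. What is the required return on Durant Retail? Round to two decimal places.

Mean R_i = (17.6 + 8.8 − 1.2 + 8.4 − 5.3 + 13.6) / 6 = 6.9833%
Mean R_m = (9.4 + 5.1 − 1.0 + 5.9 − 6.3 + 8.6) / 6 = 3.6167%
Σ(R_i − R̄_i)(R_m − R̄_m) = 259.8917  ⇒  Cov = 259.8917 / 5 = 51.9783
Σ(R_m − R̄_m)² = 185.3483  ⇒  Var(R_m) = 185.3483 / 5 = 37.0697
β = Cov / Var(R_m) = 51.9783 / 37.0697 = 1.4022
MRP = 10.44% − 4.58% = 5.86%
E(R) = R_f + β × MRP = 4.58% + 1.4022 × 5.86% = 12.80%

12.80%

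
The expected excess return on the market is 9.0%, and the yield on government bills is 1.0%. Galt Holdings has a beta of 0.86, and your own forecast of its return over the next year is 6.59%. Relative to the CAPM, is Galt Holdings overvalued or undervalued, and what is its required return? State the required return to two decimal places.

Overvalued; required return 8.74%

Required return = R_f + β·MRP = 1.0% + 0.86 × 9.0% = 8.74%
Forecast 6.59% < required 8.74% → the stock plots below the SML → overvalued.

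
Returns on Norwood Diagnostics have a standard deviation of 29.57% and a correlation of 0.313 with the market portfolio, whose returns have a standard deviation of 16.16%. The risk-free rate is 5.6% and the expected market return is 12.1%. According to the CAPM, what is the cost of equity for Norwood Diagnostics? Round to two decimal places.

9.32%

β = ρ × σ_i / σ_m = 0.313 × 29.57% / 16.16% = 0.5727
MRP = 12.1% − 5.6% = 6.50%
E(R) = 5.6% + 0.5727 × 6.5% = 9.32%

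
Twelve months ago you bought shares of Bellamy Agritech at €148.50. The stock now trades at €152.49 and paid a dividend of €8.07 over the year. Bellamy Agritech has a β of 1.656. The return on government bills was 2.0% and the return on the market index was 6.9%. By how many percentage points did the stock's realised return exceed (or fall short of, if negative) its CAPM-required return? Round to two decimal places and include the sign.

-1.99%

Realised HPR = (P1 + D1 − P0) / P0 = (152.49 + 8.07 − 148.50) / 148.50 = 12.06 / 148.50 = 8.1212%
MRP = 6.9% − 2.0% = 4.90%
CAPM required = R_f + β·MRP = 2.0% + 1.656 × 4.9% = 10.1144%
α = realised − required = 8.1212% − 10.1144% = -1.99%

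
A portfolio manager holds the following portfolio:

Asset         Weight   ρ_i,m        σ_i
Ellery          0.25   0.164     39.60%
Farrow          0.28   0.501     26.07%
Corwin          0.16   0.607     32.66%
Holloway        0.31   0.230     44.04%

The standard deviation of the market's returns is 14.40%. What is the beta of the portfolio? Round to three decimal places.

β_Ellery = 0.164 × 39.60% / 14.40% = 0.4510
β_Farrow = 0.501 × 26.07% / 14.40% = 0.9070
β_Corwin = 0.607 × 32.66% / 14.40% = 1.3767
β_Holloway = 0.230 × 44.04% / 14.40% = 0.7034
β_P = Σ w_i β_i = 0.25×0.4510 + 0.28×0.9070 + 0.16×1.3767 + 0.31×0.7034 = 0.8050

0.805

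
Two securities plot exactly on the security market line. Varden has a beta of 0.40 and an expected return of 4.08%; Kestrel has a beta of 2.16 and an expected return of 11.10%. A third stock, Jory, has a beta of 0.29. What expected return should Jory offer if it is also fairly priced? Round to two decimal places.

3.64%

MRP (SML slope) = (11.10% − 4.08%) / (2.16 − 0.40) = 7.02% / 1.76 = 3.9886%
R_f (intercept) = 4.08% − 0.40 × 3.9886% = 2.4846%
E(R_Jory) = R_f + β × MRP = 2.4846% + 0.29 × 3.9886% = 3.64%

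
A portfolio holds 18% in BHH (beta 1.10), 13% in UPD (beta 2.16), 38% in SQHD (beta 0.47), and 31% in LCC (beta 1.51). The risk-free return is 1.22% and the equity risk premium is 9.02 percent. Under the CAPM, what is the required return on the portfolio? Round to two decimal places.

β_P = Σ w_i β_i = 0.18×1.10 + 0.13×2.16 + 0.38×0.47 + 0.31×1.51 = 1.1255
E(R_P) = R_f + β_P × MRP = 1.22% + 1.1255 × 9.02% = 11.37%

11.37%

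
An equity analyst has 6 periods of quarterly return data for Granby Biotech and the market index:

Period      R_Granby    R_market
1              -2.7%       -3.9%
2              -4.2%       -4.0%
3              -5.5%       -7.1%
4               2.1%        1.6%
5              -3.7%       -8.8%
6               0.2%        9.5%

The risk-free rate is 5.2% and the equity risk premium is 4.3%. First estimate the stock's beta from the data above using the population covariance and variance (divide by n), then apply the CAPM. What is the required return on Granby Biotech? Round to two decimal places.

6.63%

Mean R_i = (-2.7 − 4.2 − 5.5 + 2.1 − 3.7 + 0.2) / 6 = -2.3000%
Mean R_m = (-3.9 − 4.0 − 7.1 + 1.6 − 8.8 + 9.5) / 6 = -2.1167%
Σ(R_i − R̄_i)(R_m − R̄_m) = 74.9900  ⇒  Cov = 74.9900 / 6 = 12.4983
Σ(R_m − R̄_m)² = 224.9883  ⇒  Var(R_m) = 224.9883 / 6 = 37.4981
β = Cov / Var(R_m) = 12.4983 / 37.4981 = 0.3333
E(R) = R_f + β × MRP = 5.2% + 0.3333 × 4.3% = 6.63%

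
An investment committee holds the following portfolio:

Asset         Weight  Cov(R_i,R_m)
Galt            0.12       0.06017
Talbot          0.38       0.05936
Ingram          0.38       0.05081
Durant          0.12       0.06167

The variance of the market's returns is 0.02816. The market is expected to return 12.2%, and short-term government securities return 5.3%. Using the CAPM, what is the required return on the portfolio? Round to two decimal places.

19.14%

β_Galt = 0.06017 / 0.02816 = 2.1367
β_Talbot = 0.05936 / 0.02816 = 2.1080
β_Ingram = 0.05081 / 0.02816 = 1.8043
β_Durant = 0.06167 / 0.02816 = 2.1900
β_P = Σ w_i β_i = 0.12×2.1367 + 0.38×2.1080 + 0.38×1.8043 + 0.12×2.1900 = 2.0059
MRP = 12.2% − 5.3% = 6.90%
E(R_P) = R_f + β_P × MRP = 5.3% + 2.0059 × 6.9% = 19.14%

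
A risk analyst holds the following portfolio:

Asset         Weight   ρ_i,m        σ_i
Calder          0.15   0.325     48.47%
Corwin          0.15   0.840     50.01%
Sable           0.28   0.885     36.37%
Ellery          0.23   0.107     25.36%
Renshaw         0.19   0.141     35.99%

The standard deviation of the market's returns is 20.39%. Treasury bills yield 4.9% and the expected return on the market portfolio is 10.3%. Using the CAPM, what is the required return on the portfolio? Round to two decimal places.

10.00%

β_Calder = 0.325 × 48.47% / 20.39% = 0.7726
β_Corwin = 0.840 × 50.01% / 20.39% = 2.0602
β_Sable = 0.885 × 36.37% / 20.39% = 1.5786
β_Ellery = 0.107 × 25.36% / 20.39% = 0.1331
β_Renshaw = 0.141 × 35.99% / 20.39% = 0.2489
β_P = Σ w_i β_i = 0.15×0.7726 + 0.15×2.0602 + 0.28×1.5786 + 0.23×0.1331 + 0.19×0.2489 = 0.9448
MRP = 10.3% − 4.9% = 5.40%
E(R_P) = R_f + β_P × MRP = 4.9% + 0.9448 × 5.4% = 10.00%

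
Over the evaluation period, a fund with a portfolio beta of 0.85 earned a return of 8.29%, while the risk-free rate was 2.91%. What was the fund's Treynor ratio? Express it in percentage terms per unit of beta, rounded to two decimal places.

6.33%

Treynor = (R_P − R_f) / β_P = (8.29% − 2.91%) / 0.8500 = 5.38% / 0.8500 = 6.33%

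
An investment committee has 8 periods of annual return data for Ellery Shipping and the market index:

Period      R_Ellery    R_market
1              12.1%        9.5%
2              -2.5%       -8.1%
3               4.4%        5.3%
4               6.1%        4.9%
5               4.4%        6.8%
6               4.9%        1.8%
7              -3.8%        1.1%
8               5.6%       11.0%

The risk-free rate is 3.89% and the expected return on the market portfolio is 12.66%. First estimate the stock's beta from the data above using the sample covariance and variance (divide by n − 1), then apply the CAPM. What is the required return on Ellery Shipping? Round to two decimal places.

Mean R_i = (12.1 − 2.5 + 4.4 + 6.1 + 4.4 + 4.9 − 3.8 + 5.6) / 8 = 3.9000%
Mean R_m = (9.5 − 8.1 + 5.3 + 4.9 + 6.8 + 1.8 + 1.1 + 11.0) / 8 = 4.0375%
Σ(R_i − R̄_i)(R_m − R̄_m) = 158.6000  ⇒  Cov = 158.6000 / 7 = 22.6571
Σ(R_m − R̄_m)² = 249.2388  ⇒  Var(R_m) = 249.2388 / 7 = 35.6055
β = Cov / Var(R_m) = 22.6571 / 35.6055 = 0.6363
MRP = 12.66% − 3.89% = 8.77%
E(R) = R_f + β × MRP = 3.89% + 0.6363 × 8.77% = 9.47%

9.47%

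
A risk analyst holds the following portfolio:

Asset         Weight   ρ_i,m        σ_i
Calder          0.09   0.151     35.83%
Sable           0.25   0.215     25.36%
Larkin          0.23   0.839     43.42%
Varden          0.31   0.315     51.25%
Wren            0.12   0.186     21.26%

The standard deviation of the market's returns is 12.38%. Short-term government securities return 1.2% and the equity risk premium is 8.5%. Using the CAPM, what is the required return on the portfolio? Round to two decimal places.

11.98%

β_Calder = 0.151 × 35.83% / 12.38% = 0.4370
β_Sable = 0.215 × 25.36% / 12.38% = 0.4404
β_Larkin = 0.839 × 43.42% / 12.38% = 2.9426
β_Varden = 0.315 × 51.25% / 12.38% = 1.3040
β_Wren = 0.186 × 21.26% / 12.38% = 0.3194
β_P = Σ w_i β_i = 0.09×0.4370 + 0.25×0.4404 + 0.23×2.9426 + 0.31×1.3040 + 0.12×0.3194 = 1.2688
E(R_P) = R_f + β_P × MRP = 1.2% + 1.2688 × 8.5% = 11.98%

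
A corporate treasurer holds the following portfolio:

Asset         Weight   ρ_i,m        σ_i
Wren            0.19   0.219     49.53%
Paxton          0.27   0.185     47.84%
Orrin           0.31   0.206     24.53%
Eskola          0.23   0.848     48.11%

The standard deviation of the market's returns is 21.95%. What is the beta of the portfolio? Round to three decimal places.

0.702

β_Wren = 0.219 × 49.53% / 21.95% = 0.4942
β_Paxton = 0.185 × 47.84% / 21.95% = 0.4032
β_Orrin = 0.206 × 24.53% / 21.95% = 0.2302
β_Eskola = 0.848 × 48.11% / 21.95% = 1.8586
β_P = Σ w_i β_i = 0.19×0.4942 + 0.27×0.4032 + 0.31×0.2302 + 0.23×1.8586 = 0.7016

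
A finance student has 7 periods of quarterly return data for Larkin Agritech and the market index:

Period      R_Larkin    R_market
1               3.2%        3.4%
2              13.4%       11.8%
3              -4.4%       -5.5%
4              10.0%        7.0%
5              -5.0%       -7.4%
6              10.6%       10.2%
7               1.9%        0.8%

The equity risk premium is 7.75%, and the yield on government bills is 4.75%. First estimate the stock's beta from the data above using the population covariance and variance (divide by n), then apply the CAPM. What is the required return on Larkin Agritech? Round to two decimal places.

Mean R_i = (3.2 + 13.4 − 4.4 + 10.0 − 5.0 + 10.6 + 1.9) / 7 = 4.2429%
Mean R_m = (3.4 + 11.8 − 5.5 + 7.0 − 7.4 + 10.2 + 0.8) / 7 = 2.9000%
Σ(R_i − R̄_i)(R_m − R̄_m) = 323.7100  ⇒  Cov = 323.7100 / 7 = 46.2443
Σ(R_m − R̄_m)² = 330.6200  ⇒  Var(R_m) = 330.6200 / 7 = 47.2314
β = Cov / Var(R_m) = 46.2443 / 47.2314 = 0.9791
E(R) = R_f + β × MRP = 4.75% + 0.9791 × 7.75% = 12.34%

12.34%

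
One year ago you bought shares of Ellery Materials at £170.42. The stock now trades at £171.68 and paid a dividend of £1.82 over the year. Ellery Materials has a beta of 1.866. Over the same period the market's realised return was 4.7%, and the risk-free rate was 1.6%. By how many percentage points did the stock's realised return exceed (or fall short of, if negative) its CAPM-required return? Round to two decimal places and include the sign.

Realised HPR = (P1 + D1 − P0) / P0 = (171.68 + 1.82 − 170.42) / 170.42 = 3.08 / 170.42 = 1.8073%
MRP = 4.7% − 1.6% = 3.10%
CAPM required = R_f + β·MRP = 1.6% + 1.866 × 3.1% = 7.3846%
α = realised − required = 1.8073% − 7.3846% = -5.58%

-5.58%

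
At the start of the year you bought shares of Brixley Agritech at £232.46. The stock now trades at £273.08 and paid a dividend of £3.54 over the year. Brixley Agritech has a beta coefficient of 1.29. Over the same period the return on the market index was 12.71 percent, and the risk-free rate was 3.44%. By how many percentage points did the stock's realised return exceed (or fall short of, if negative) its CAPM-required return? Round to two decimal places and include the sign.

Realised HPR = (P1 + D1 − P0) / P0 = (273.08 + 3.54 − 232.46) / 232.46 = 44.16 / 232.46 = 18.9968%
MRP = 12.71% − 3.44% = 9.27%
CAPM required = R_f + β·MRP = 3.44% + 1.29 × 9.27% = 15.3983%
α = realised − required = 18.9968% − 15.3983% = +3.60%

+3.60%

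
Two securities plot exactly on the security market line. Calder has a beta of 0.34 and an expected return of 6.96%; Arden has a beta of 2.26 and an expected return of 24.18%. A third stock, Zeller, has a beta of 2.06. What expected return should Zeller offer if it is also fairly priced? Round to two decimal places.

22.39%

MRP (SML slope) = (24.18% − 6.96%) / (2.26 − 0.34) = 17.22% / 1.92 = 8.9688%
R_f (intercept) = 6.96% − 0.34 × 8.9688% = 3.9106%
E(R_Zeller) = R_f + β × MRP = 3.9106% + 2.06 × 8.9688% = 22.39%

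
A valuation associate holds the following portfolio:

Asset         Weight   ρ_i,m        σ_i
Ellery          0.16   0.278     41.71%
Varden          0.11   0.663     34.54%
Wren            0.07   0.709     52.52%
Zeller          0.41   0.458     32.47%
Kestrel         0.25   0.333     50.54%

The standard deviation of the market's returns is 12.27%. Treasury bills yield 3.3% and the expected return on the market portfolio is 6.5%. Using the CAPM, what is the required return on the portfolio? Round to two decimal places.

7.81%

β_Ellery = 0.278 × 41.71% / 12.27% = 0.9450
β_Varden = 0.663 × 34.54% / 12.27% = 1.8663
β_Wren = 0.709 × 52.52% / 12.27% = 3.0348
β_Zeller = 0.458 × 32.47% / 12.27% = 1.2120
β_Kestrel = 0.333 × 50.54% / 12.27% = 1.3716
β_P = Σ w_i β_i = 0.16×0.9450 + 0.11×1.8663 + 0.07×3.0348 + 0.41×1.2120 + 0.25×1.3716 = 1.4087
MRP = 6.5% − 3.3% = 3.20%
E(R_P) = R_f + β_P × MRP = 3.3% + 1.4087 × 3.2% = 7.81%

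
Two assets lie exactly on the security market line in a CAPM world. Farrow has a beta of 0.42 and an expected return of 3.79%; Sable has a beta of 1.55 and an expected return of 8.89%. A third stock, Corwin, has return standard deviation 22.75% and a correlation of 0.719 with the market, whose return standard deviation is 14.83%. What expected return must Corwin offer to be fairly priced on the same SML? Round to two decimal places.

MRP = (8.89% − 3.79%) / (1.55 − 0.42) = 4.5133%
R_f = 3.79% − 0.42 × 4.5133% = 1.8944%
β_Corwin = ρ·σ_i/σ_m = 0.719 × 22.75 / 14.83 = 1.1030
E(R_Corwin) = R_f + β × MRP = 1.8944% + 1.1030 × 4.5133% = 6.87%

6.87%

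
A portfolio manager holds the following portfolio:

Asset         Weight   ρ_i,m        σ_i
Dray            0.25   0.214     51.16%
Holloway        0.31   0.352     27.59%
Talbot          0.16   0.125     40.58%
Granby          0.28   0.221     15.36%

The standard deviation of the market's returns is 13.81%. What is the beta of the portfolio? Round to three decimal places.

0.544

β_Dray = 0.214 × 51.16% / 13.81% = 0.7928
β_Holloway = 0.352 × 27.59% / 13.81% = 0.7032
β_Talbot = 0.125 × 40.58% / 13.81% = 0.3673
β_Granby = 0.221 × 15.36% / 13.81% = 0.2458
β_P = Σ w_i β_i = 0.25×0.7928 + 0.31×0.7032 + 0.16×0.3673 + 0.28×0.2458 = 0.5438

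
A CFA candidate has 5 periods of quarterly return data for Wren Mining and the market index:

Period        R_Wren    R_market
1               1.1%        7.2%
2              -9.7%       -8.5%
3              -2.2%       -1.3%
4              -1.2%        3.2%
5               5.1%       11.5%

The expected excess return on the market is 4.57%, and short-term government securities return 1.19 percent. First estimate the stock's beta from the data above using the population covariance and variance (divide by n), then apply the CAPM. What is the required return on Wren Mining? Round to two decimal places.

Mean R_i = (1.1 − 9.7 − 2.2 − 1.2 + 5.1) / 5 = -1.3800%
Mean R_m = (7.2 − 8.5 − 1.3 + 3.2 + 11.5) / 5 = 2.4200%
Σ(R_i − R̄_i)(R_m − R̄_m) = 164.7380  ⇒  Cov = 164.7380 / 5 = 32.9476
Σ(R_m − R̄_m)² = 238.9880  ⇒  Var(R_m) = 238.9880 / 5 = 47.7976
β = Cov / Var(R_m) = 32.9476 / 47.7976 = 0.6893
E(R) = R_f + β × MRP = 1.19% + 0.6893 × 4.57% = 4.34%

4.34%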